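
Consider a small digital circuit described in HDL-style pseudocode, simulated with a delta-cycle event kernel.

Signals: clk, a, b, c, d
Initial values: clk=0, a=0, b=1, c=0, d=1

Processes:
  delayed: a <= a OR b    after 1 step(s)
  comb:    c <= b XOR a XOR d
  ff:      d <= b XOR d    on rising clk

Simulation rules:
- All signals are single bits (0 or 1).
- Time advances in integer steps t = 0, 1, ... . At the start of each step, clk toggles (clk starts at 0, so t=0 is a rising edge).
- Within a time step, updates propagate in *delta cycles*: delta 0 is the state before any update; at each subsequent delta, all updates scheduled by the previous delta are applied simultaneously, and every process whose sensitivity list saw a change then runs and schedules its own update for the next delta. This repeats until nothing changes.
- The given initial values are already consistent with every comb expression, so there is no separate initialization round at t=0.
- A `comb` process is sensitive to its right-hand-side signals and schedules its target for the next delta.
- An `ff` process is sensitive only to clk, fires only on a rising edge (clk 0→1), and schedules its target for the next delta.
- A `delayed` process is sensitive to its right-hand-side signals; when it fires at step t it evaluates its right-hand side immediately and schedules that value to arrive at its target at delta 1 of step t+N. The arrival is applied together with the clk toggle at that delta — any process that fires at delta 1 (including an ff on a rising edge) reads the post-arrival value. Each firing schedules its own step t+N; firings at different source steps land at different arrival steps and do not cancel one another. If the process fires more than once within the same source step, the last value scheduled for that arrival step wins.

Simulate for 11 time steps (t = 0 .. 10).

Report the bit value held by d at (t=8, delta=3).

t0.Δ0 b=1 a=0 clk=0 d=1 c=0
t0.Δ1 b=1 a=0 clk=1 d=1 c=0
t0.Δ2 b=1 a=0 clk=1 d=0 c=0
t0.Δ3 b=1 a=0 clk=1 d=0 c=1
t1.Δ0 b=1 a=0 clk=1 d=0 c=1
t1.Δ1 b=1 a=0 clk=0 d=0 c=1
t2.Δ0 b=1 a=0 clk=0 d=0 c=1
t2.Δ1 b=1 a=0 clk=1 d=0 c=1
t2.Δ2 b=1 a=0 clk=1 d=1 c=1
t2.Δ3 b=1 a=0 clk=1 d=1 c=0
t3.Δ0 b=1 a=0 clk=1 d=1 c=0
t3.Δ1 b=1 a=0 clk=0 d=1 c=0
t4.Δ0 b=1 a=0 clk=0 d=1 c=0
t4.Δ1 b=1 a=0 clk=1 d=1 c=0
t4.Δ2 b=1 a=0 clk=1 d=0 c=0
t4.Δ3 b=1 a=0 clk=1 d=0 c=1
t5.Δ0 b=1 a=0 clk=1 d=0 c=1
t5.Δ1 b=1 a=0 clk=0 d=0 c=1
t6.Δ0 b=1 a=0 clk=0 d=0 c=1
t6.Δ1 b=1 a=0 clk=1 d=0 c=1
t6.Δ2 b=1 a=0 clk=1 d=1 c=1
t6.Δ3 b=1 a=0 clk=1 d=1 c=0
t7.Δ0 b=1 a=0 clk=1 d=1 c=0
t7.Δ1 b=1 a=0 clk=0 d=1 c=0
t8.Δ0 b=1 a=0 clk=0 d=1 c=0
t8.Δ1 b=1 a=0 clk=1 d=1 c=0
t8.Δ2 b=1 a=0 clk=1 d=0 c=0
t8.Δ3 b=1 a=0 clk=1 d=0 c=1
t9.Δ0 b=1 a=0 clk=1 d=0 c=1
t9.Δ1 b=1 a=0 clk=0 d=0 c=1
t10.Δ0 b=1 a=0 clk=0 d=0 c=1
t10.Δ1 b=1 a=0 clk=1 d=0 c=1
t10.Δ2 b=1 a=0 clk=1 d=1 c=1
t10.Δ3 b=1 a=0 clk=1 d=1 c=0

0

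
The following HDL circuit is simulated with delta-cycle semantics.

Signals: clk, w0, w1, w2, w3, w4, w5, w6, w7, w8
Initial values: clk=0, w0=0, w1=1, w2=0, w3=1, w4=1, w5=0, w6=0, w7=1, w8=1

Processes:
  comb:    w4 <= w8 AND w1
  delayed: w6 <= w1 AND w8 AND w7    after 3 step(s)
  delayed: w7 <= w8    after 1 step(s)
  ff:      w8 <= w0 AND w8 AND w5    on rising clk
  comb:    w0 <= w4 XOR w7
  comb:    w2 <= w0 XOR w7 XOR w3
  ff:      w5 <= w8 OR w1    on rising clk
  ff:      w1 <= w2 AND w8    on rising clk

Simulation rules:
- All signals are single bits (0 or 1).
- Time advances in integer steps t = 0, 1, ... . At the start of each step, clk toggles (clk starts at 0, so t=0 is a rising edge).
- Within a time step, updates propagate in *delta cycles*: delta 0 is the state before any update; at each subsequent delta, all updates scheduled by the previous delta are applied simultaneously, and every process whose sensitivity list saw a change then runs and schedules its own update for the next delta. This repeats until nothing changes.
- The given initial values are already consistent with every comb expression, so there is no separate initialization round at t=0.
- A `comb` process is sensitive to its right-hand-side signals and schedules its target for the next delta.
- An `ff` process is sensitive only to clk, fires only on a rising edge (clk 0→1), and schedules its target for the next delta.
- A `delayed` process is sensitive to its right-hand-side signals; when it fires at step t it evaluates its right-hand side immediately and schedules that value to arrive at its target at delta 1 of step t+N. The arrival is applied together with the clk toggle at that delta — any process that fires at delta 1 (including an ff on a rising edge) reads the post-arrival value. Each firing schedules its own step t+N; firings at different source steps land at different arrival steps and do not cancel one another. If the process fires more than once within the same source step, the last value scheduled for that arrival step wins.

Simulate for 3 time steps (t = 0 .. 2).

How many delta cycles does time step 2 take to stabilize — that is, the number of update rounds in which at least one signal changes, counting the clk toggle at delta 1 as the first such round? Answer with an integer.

2

[bits: w6,w4,w7,w0,clk,w3,w1,w5,w2,w8]
t=0: Δ0=0110011001 Δ1=0110111001 Δ2=0110110100 Δ3=0010110100 Δ4=0011110100 Δ5=0011110110 | 5Δ
t=1: Δ0=0011110110 Δ1=0001010110 Δ2=0000010100 Δ3=0000010110 | 3Δ
t=2: Δ0=0000010110 Δ1=0000110110 Δ2=0000110010 | 2Δ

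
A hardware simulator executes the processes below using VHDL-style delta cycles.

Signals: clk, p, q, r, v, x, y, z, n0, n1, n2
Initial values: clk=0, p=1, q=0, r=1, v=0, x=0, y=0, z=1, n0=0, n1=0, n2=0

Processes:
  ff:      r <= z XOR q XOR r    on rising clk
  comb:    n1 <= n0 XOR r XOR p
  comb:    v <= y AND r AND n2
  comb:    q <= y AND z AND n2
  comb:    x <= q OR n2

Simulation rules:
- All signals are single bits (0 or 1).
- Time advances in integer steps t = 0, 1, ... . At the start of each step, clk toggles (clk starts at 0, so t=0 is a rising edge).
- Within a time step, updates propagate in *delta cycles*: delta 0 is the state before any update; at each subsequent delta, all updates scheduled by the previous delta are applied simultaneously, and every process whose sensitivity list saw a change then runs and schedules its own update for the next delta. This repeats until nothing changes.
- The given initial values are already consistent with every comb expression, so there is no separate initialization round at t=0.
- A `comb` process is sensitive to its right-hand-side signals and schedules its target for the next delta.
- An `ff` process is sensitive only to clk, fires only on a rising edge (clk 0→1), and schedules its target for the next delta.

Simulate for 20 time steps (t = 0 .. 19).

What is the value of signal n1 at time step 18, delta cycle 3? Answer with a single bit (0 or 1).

0

t=0 Δ0: z=1 r=1 v=0 n1=0 n2=0 clk=0 n0=0 q=0 x=0 y=0 p=1
  Δ1: clk:0→1
  Δ2: r:1→0
  Δ3: n1:0→1
  (3Δ to stable)
t=1 Δ0: z=1 r=0 v=0 n1=1 n2=0 clk=1 n0=0 q=0 x=0 y=0 p=1
  Δ1: clk:1→0
  (1Δ to stable)
t=2 Δ0: z=1 r=0 v=0 n1=1 n2=0 clk=0 n0=0 q=0 x=0 y=0 p=1
  Δ1: clk:0→1
  Δ2: r:0→1
  Δ3: n1:1→0
  (3Δ to stable)
t=3 Δ0: z=1 r=1 v=0 n1=0 n2=0 clk=1 n0=0 q=0 x=0 y=0 p=1
  Δ1: clk:1→0
  (1Δ to stable)
t=4 Δ0: z=1 r=1 v=0 n1=0 n2=0 clk=0 n0=0 q=0 x=0 y=0 p=1
  Δ1: clk:0→1
  Δ2: r:1→0
  Δ3: n1:0→1
  (3Δ to stable)
t=5 Δ0: z=1 r=0 v=0 n1=1 n2=0 clk=1 n0=0 q=0 x=0 y=0 p=1
  Δ1: clk:1→0
  (1Δ to stable)
t=6 Δ0: z=1 r=0 v=0 n1=1 n2=0 clk=0 n0=0 q=0 x=0 y=0 p=1
  Δ1: clk:0→1
  Δ2: r:0→1
  Δ3: n1:1→0
  (3Δ to stable)
t=7 Δ0: z=1 r=1 v=0 n1=0 n2=0 clk=1 n0=0 q=0 x=0 y=0 p=1
  Δ1: clk:1→0
  (1Δ to stable)
t=8 Δ0: z=1 r=1 v=0 n1=0 n2=0 clk=0 n0=0 q=0 x=0 y=0 p=1
  Δ1: clk:0→1
  Δ2: r:1→0
  Δ3: n1:0→1
  (3Δ to stable)
t=9 Δ0: z=1 r=0 v=0 n1=1 n2=0 clk=1 n0=0 q=0 x=0 y=0 p=1
  Δ1: clk:1→0
  (1Δ to stable)
t=10 Δ0: z=1 r=0 v=0 n1=1 n2=0 clk=0 n0=0 q=0 x=0 y=0 p=1
  Δ1: clk:0→1
  Δ2: r:0→1
  Δ3: n1:1→0
  (3Δ to stable)
t=11 Δ0: z=1 r=1 v=0 n1=0 n2=0 clk=1 n0=0 q=0 x=0 y=0 p=1
  Δ1: clk:1→0
  (1Δ to stable)
t=12 Δ0: z=1 r=1 v=0 n1=0 n2=0 clk=0 n0=0 q=0 x=0 y=0 p=1
  Δ1: clk:0→1
  Δ2: r:1→0
  Δ3: n1:0→1
  (3Δ to stable)
t=13 Δ0: z=1 r=0 v=0 n1=1 n2=0 clk=1 n0=0 q=0 x=0 y=0 p=1
  Δ1: clk:1→0
  (1Δ to stable)
t=14 Δ0: z=1 r=0 v=0 n1=1 n2=0 clk=0 n0=0 q=0 x=0 y=0 p=1
  Δ1: clk:0→1
  Δ2: r:0→1
  Δ3: n1:1→0
  (3Δ to stable)
t=15 Δ0: z=1 r=1 v=0 n1=0 n2=0 clk=1 n0=0 q=0 x=0 y=0 p=1
  Δ1: clk:1→0
  (1Δ to stable)
t=16 Δ0: z=1 r=1 v=0 n1=0 n2=0 clk=0 n0=0 q=0 x=0 y=0 p=1
  Δ1: clk:0→1
  Δ2: r:1→0
  Δ3: n1:0→1
  (3Δ to stable)
t=17 Δ0: z=1 r=0 v=0 n1=1 n2=0 clk=1 n0=0 q=0 x=0 y=0 p=1
  Δ1: clk:1→0
  (1Δ to stable)
t=18 Δ0: z=1 r=0 v=0 n1=1 n2=0 clk=0 n0=0 q=0 x=0 y=0 p=1
  Δ1: clk:0→1
  Δ2: r:0→1
  Δ3: n1:1→0
  (3Δ to stable)
t=19 Δ0: z=1 r=1 v=0 n1=0 n2=0 clk=1 n0=0 q=0 x=0 y=0 p=1
  Δ1: clk:1→0
  (1Δ to stable)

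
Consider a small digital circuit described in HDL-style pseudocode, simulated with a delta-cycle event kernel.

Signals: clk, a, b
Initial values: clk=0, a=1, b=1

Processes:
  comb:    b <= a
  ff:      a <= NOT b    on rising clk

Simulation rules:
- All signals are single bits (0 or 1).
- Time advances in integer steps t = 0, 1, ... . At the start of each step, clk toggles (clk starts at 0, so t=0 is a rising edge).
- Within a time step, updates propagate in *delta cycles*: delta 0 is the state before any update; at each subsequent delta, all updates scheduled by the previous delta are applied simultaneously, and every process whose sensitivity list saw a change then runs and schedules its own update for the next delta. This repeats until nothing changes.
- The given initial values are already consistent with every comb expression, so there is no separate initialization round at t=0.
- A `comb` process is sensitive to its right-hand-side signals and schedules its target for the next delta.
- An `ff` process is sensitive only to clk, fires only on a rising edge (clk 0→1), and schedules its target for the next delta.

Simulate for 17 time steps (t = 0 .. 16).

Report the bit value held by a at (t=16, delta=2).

0

[bits: clk,a,b]
t=0: Δ0=011 Δ1=111 Δ2=101 Δ3=100 | 3Δ
t=1: Δ0=100 Δ1=000 | 1Δ
t=2: Δ0=000 Δ1=100 Δ2=110 Δ3=111 | 3Δ
t=3: Δ0=111 Δ1=011 | 1Δ
t=4: Δ0=011 Δ1=111 Δ2=101 Δ3=100 | 3Δ
t=5: Δ0=100 Δ1=000 | 1Δ
t=6: Δ0=000 Δ1=100 Δ2=110 Δ3=111 | 3Δ
t=7: Δ0=111 Δ1=011 | 1Δ
t=8: Δ0=011 Δ1=111 Δ2=101 Δ3=100 | 3Δ
t=9: Δ0=100 Δ1=000 | 1Δ
t=10: Δ0=000 Δ1=100 Δ2=110 Δ3=111 | 3Δ
t=11: Δ0=111 Δ1=011 | 1Δ
t=12: Δ0=011 Δ1=111 Δ2=101 Δ3=100 | 3Δ
t=13: Δ0=100 Δ1=000 | 1Δ
t=14: Δ0=000 Δ1=100 Δ2=110 Δ3=111 | 3Δ
t=15: Δ0=111 Δ1=011 | 1Δ
t=16: Δ0=011 Δ1=111 Δ2=101 Δ3=100 | 3Δ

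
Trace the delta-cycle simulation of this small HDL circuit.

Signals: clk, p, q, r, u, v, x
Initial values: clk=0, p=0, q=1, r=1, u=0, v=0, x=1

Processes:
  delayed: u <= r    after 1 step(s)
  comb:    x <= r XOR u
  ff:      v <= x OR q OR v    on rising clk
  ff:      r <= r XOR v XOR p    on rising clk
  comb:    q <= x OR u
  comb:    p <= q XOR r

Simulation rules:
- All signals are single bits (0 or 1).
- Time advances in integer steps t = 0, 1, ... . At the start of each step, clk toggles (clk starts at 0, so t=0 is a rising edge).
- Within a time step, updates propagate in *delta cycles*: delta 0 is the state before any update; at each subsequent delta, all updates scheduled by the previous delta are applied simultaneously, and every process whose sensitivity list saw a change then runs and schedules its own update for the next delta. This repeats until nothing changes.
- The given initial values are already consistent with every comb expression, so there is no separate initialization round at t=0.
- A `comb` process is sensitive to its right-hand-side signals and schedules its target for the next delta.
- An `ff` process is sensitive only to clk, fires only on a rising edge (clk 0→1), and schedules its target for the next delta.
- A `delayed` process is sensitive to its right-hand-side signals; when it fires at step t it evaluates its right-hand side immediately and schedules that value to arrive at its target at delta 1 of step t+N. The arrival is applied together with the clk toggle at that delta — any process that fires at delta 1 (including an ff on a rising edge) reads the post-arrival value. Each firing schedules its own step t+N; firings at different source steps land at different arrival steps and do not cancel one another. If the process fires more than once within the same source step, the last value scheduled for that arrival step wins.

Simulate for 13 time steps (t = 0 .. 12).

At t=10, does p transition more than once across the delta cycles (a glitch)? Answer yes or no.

no

t=0 Δ0: x=1 u=0 q=1 v=0 r=1 p=0 clk=0
  Δ1: clk:0→1
  Δ2: v:0→1
  (2Δ to stable)
t=1 Δ0: x=1 u=0 q=1 v=1 r=1 p=0 clk=1
  Δ1: clk:1→0
  (1Δ to stable)
t=2 Δ0: x=1 u=0 q=1 v=1 r=1 p=0 clk=0
  Δ1: clk:0→1
  Δ2: r:1→0
  Δ3: x:1→0, p:0→1
  Δ4: q:1→0
  Δ5: p:1→0
  (5Δ to stable)
t=3 Δ0: x=0 u=0 q=0 v=1 r=0 p=0 clk=1
  Δ1: clk:1→0
  (1Δ to stable)
t=4 Δ0: x=0 u=0 q=0 v=1 r=0 p=0 clk=0
  Δ1: clk:0→1
  Δ2: r:0→1
  Δ3: x:0→1, p:0→1
  Δ4: q:0→1
  Δ5: p:1→0
  (5Δ to stable)
t=5 Δ0: x=1 u=0 q=1 v=1 r=1 p=0 clk=1
  Δ1: u:0→1, clk:1→0
  Δ2: x:1→0
  (2Δ to stable)
t=6 Δ0: x=0 u=1 q=1 v=1 r=1 p=0 clk=0
  Δ1: clk:0→1
  Δ2: r:1→0
  Δ3: x:0→1, p:0→1
  (3Δ to stable)
t=7 Δ0: x=1 u=1 q=1 v=1 r=0 p=1 clk=1
  Δ1: u:1→0, clk:1→0
  Δ2: x:1→0
  Δ3: q:1→0
  Δ4: p:1→0
  (4Δ to stable)
t=8 Δ0: x=0 u=0 q=0 v=1 r=0 p=0 clk=0
  Δ1: clk:0→1
  Δ2: r:0→1
  Δ3: x:0→1, p:0→1
  Δ4: q:0→1
  Δ5: p:1→0
  (5Δ to stable)
t=9 Δ0: x=1 u=0 q=1 v=1 r=1 p=0 clk=1
  Δ1: u:0→1, clk:1→0
  Δ2: x:1→0
  (2Δ to stable)
t=10 Δ0: x=0 u=1 q=1 v=1 r=1 p=0 clk=0
  Δ1: clk:0→1
  Δ2: r:1→0
  Δ3: x:0→1, p:0→1
  (3Δ to stable)
t=11 Δ0: x=1 u=1 q=1 v=1 r=0 p=1 clk=1
  Δ1: u:1→0, clk:1→0
  Δ2: x:1→0
  Δ3: q:1→0
  Δ4: p:1→0
  (4Δ to stable)
t=12 Δ0: x=0 u=0 q=0 v=1 r=0 p=0 clk=0
  Δ1: clk:0→1
  Δ2: r:0→1
  Δ3: x:0→1, p:0→1
  Δ4: q:0→1
  Δ5: p:1→0
  (5Δ to stable)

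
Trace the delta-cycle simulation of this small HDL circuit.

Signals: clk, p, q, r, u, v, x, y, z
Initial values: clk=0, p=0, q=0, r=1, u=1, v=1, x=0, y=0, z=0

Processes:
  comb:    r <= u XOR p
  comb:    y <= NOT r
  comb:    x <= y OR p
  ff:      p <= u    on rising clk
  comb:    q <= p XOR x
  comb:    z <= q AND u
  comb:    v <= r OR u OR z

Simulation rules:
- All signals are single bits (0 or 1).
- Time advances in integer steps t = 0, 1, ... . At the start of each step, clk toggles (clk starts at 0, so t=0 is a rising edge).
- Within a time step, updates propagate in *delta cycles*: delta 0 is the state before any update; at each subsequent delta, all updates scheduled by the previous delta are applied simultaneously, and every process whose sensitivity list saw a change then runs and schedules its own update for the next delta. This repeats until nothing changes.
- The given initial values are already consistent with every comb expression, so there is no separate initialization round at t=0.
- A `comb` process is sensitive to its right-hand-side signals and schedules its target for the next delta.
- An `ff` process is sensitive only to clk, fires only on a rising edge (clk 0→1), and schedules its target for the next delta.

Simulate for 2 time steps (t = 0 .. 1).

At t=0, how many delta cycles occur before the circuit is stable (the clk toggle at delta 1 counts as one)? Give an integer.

5

t=0 Δ0: r=1 q=0 x=0 v=1 clk=0 p=0 z=0 y=0 u=1
  Δ1: clk:0→1
  Δ2: p:0→1
  Δ3: r:1→0, q:0→1, x:0→1
  Δ4: q:1→0, z:0→1, y:0→1
  Δ5: z:1→0
  (5Δ to stable)
t=1 Δ0: r=0 q=0 x=1 v=1 clk=1 p=1 z=0 y=1 u=1
  Δ1: clk:1→0
  (1Δ to stable)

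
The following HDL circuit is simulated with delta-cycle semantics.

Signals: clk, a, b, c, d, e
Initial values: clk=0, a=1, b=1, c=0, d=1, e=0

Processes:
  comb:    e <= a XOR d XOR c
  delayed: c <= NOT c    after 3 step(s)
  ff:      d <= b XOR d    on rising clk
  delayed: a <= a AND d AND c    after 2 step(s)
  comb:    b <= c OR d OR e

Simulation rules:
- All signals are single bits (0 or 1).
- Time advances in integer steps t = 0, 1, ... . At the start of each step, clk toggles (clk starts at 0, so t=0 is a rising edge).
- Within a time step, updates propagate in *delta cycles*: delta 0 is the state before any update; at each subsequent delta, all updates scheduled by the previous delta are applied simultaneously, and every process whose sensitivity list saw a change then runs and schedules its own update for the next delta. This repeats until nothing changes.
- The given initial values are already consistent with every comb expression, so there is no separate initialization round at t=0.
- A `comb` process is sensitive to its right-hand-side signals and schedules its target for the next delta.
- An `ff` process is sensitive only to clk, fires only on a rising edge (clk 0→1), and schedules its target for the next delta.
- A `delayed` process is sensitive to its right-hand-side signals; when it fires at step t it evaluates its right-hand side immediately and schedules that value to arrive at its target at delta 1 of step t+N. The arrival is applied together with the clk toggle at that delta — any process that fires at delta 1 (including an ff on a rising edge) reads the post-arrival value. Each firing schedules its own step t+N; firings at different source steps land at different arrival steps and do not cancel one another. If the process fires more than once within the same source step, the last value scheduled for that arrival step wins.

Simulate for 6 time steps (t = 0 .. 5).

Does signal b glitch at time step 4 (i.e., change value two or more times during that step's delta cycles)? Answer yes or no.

no

[bits: clk,c,d,e,b,a]
t=0: Δ0=001011 Δ1=101011 Δ2=100011 Δ3=100101 Δ4=100111 | 4Δ
t=1: Δ0=100111 Δ1=000111 | 1Δ
t=2: Δ0=000111 Δ1=100110 Δ2=101010 Δ3=101110 | 3Δ
t=3: Δ0=101110 Δ1=001110 | 1Δ
t=4: Δ0=001110 Δ1=101110 Δ2=100110 Δ3=100010 Δ4=100000 | 4Δ
t=5: Δ0=100000 Δ1=000000 | 1Δ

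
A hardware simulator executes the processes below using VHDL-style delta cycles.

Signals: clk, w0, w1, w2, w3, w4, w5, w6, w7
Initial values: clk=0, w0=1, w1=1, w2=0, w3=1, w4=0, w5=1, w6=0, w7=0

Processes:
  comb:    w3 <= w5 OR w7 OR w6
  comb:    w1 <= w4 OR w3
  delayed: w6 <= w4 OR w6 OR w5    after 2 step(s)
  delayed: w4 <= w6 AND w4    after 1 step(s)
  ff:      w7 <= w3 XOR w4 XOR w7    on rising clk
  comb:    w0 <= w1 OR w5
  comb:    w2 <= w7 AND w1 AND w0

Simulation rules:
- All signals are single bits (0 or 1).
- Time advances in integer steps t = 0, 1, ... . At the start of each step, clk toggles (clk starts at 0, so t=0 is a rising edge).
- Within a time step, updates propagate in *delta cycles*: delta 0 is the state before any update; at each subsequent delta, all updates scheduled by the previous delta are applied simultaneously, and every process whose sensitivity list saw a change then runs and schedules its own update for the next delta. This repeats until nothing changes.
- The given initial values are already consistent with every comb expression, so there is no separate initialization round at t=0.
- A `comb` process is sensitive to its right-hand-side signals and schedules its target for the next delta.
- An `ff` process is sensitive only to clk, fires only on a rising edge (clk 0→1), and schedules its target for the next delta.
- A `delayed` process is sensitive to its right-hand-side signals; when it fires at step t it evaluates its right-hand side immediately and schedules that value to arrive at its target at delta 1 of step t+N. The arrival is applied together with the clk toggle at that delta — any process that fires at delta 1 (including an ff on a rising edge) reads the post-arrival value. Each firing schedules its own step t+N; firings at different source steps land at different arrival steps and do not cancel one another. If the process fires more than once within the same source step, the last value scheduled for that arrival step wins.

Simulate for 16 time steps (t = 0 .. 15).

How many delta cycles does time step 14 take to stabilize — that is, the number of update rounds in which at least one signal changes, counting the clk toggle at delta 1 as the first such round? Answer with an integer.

3

[bits: clk,w4,w1,w3,w6,w5,w2,w7,w0]
t=0: Δ0=001101001 Δ1=101101001 Δ2=101101011 Δ3=101101111 | 3Δ
t=1: Δ0=101101111 Δ1=001101111 | 1Δ
t=2: Δ0=001101111 Δ1=101101111 Δ2=101101101 Δ3=101101001 | 3Δ
t=3: Δ0=101101001 Δ1=001101001 | 1Δ
t=4: Δ0=001101001 Δ1=101101001 Δ2=101101011 Δ3=101101111 | 3Δ
t=5: Δ0=101101111 Δ1=001101111 | 1Δ
t=6: Δ0=001101111 Δ1=101101111 Δ2=101101101 Δ3=101101001 | 3Δ
t=7: Δ0=101101001 Δ1=001101001 | 1Δ
t=8: Δ0=001101001 Δ1=101101001 Δ2=101101011 Δ3=101101111 | 3Δ
t=9: Δ0=101101111 Δ1=001101111 | 1Δ
t=10: Δ0=001101111 Δ1=101101111 Δ2=101101101 Δ3=101101001 | 3Δ
t=11: Δ0=101101001 Δ1=001101001 | 1Δ
t=12: Δ0=001101001 Δ1=101101001 Δ2=101101011 Δ3=101101111 | 3Δ
t=13: Δ0=101101111 Δ1=001101111 | 1Δ
t=14: Δ0=001101111 Δ1=101101111 Δ2=101101101 Δ3=101101001 | 3Δ
t=15: Δ0=101101001 Δ1=001101001 | 1Δ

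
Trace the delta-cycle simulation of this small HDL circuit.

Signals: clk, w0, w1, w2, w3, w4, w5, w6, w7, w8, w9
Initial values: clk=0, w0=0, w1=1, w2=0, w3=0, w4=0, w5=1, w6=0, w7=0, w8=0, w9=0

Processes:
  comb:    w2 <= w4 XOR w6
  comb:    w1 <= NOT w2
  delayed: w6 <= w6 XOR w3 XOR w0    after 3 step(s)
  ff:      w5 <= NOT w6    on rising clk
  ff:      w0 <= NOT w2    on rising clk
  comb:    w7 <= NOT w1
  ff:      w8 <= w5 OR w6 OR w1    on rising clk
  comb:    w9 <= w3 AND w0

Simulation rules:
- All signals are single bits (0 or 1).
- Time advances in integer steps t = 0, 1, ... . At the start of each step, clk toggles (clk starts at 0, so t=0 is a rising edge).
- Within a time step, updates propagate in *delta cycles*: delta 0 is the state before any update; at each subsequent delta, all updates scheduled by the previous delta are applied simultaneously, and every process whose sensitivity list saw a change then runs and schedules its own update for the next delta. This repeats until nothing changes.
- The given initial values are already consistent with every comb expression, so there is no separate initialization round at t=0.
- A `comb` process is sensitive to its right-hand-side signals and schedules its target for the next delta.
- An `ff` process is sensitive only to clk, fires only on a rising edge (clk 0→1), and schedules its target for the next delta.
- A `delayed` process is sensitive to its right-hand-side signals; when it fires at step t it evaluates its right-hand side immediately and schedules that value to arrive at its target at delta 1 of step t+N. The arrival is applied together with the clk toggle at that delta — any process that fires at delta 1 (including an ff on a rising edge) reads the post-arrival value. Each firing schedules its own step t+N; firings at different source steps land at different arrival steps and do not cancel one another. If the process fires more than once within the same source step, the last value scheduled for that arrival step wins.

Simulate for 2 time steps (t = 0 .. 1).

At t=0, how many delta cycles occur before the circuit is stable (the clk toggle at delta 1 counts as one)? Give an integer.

2

t0.Δ0 w3=0 w6=0 w1=1 w5=1 w2=0 w9=0 w8=0 w0=0 clk=0 w4=0 w7=0
t0.Δ1 w3=0 w6=0 w1=1 w5=1 w2=0 w9=0 w8=0 w0=0 clk=1 w4=0 w7=0
t0.Δ2 w3=0 w6=0 w1=1 w5=1 w2=0 w9=0 w8=1 w0=1 clk=1 w4=0 w7=0
t1.Δ0 w3=0 w6=0 w1=1 w5=1 w2=0 w9=0 w8=1 w0=1 clk=1 w4=0 w7=0
t1.Δ1 w3=0 w6=0 w1=1 w5=1 w2=0 w9=0 w8=1 w0=1 clk=0 w4=0 w7=0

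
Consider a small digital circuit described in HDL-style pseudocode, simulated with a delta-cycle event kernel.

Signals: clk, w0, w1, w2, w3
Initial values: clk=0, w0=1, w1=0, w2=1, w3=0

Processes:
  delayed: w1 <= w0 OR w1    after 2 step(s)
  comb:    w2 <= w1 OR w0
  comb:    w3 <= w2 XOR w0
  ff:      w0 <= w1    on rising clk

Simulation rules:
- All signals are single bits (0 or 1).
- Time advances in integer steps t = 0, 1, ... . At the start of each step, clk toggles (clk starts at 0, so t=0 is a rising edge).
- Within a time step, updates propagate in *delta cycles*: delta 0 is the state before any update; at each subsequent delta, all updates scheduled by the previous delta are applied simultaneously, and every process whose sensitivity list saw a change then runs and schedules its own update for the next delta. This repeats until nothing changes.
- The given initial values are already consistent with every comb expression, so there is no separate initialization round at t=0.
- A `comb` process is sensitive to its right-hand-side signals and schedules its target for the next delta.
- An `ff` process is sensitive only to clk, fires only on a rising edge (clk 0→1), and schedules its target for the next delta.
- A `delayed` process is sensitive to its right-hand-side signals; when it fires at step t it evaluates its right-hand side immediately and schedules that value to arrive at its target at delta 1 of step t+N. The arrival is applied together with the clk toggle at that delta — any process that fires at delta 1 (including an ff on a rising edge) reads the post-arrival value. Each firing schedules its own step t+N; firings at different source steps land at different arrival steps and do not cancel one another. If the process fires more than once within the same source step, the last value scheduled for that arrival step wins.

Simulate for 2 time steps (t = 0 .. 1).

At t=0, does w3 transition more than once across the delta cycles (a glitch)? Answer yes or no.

t0.Δ0 w2=1 w0=1 clk=0 w3=0 w1=0
t0.Δ1 w2=1 w0=1 clk=1 w3=0 w1=0
t0.Δ2 w2=1 w0=0 clk=1 w3=0 w1=0
t0.Δ3 w2=0 w0=0 clk=1 w3=1 w1=0
t0.Δ4 w2=0 w0=0 clk=1 w3=0 w1=0
t1.Δ0 w2=0 w0=0 clk=1 w3=0 w1=0
t1.Δ1 w2=0 w0=0 clk=0 w3=0 w1=0

yes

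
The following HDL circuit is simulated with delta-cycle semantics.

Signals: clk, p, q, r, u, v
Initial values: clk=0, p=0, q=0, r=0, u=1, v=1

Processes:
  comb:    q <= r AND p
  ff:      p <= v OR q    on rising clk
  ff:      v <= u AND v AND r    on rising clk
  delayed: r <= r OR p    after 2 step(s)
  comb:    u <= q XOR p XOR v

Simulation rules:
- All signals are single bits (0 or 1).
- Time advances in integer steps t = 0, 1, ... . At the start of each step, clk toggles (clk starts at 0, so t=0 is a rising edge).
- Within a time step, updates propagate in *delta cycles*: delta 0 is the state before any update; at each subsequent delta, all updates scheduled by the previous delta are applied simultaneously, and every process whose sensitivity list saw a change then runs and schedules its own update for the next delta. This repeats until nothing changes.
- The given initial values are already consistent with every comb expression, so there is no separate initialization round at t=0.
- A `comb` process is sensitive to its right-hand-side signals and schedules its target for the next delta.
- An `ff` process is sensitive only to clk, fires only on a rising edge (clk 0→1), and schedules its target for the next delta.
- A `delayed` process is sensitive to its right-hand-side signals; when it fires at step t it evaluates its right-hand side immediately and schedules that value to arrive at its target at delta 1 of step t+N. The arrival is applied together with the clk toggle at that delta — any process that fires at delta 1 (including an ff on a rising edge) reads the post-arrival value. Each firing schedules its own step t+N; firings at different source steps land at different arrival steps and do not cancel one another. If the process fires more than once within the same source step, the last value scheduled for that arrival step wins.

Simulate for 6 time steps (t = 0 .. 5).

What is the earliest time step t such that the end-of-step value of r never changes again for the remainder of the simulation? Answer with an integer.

2

t0.Δ0 p=0 v=1 q=0 clk=0 r=0 u=1
t0.Δ1 p=0 v=1 q=0 clk=1 r=0 u=1
t0.Δ2 p=1 v=0 q=0 clk=1 r=0 u=1
t1.Δ0 p=1 v=0 q=0 clk=1 r=0 u=1
t1.Δ1 p=1 v=0 q=0 clk=0 r=0 u=1
t2.Δ0 p=1 v=0 q=0 clk=0 r=0 u=1
t2.Δ1 p=1 v=0 q=0 clk=1 r=1 u=1
t2.Δ2 p=0 v=0 q=1 clk=1 r=1 u=1
t2.Δ3 p=0 v=0 q=0 clk=1 r=1 u=1
t2.Δ4 p=0 v=0 q=0 clk=1 r=1 u=0
t3.Δ0 p=0 v=0 q=0 clk=1 r=1 u=0
t3.Δ1 p=0 v=0 q=0 clk=0 r=1 u=0
t4.Δ0 p=0 v=0 q=0 clk=0 r=1 u=0
t4.Δ1 p=0 v=0 q=0 clk=1 r=1 u=0
t5.Δ0 p=0 v=0 q=0 clk=1 r=1 u=0
t5.Δ1 p=0 v=0 q=0 clk=0 r=1 u=0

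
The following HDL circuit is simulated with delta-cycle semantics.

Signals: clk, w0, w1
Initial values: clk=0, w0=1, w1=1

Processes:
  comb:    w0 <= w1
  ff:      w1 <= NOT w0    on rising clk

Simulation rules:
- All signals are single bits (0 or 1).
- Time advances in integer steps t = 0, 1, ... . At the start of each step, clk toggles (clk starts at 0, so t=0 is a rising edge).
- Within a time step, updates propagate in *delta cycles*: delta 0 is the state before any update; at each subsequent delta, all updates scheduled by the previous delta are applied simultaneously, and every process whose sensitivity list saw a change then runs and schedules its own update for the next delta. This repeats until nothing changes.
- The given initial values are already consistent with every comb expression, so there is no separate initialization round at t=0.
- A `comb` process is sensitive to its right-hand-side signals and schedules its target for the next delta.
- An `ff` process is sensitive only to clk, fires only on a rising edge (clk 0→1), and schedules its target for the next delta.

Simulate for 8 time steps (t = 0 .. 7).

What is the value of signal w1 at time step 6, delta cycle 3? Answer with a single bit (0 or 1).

1

t0.Δ0 w0=1 w1=1 clk=0
t0.Δ1 w0=1 w1=1 clk=1
t0.Δ2 w0=1 w1=0 clk=1
t0.Δ3 w0=0 w1=0 clk=1
t1.Δ0 w0=0 w1=0 clk=1
t1.Δ1 w0=0 w1=0 clk=0
t2.Δ0 w0=0 w1=0 clk=0
t2.Δ1 w0=0 w1=0 clk=1
t2.Δ2 w0=0 w1=1 clk=1
t2.Δ3 w0=1 w1=1 clk=1
t3.Δ0 w0=1 w1=1 clk=1
t3.Δ1 w0=1 w1=1 clk=0
t4.Δ0 w0=1 w1=1 clk=0
t4.Δ1 w0=1 w1=1 clk=1
t4.Δ2 w0=1 w1=0 clk=1
t4.Δ3 w0=0 w1=0 clk=1
t5.Δ0 w0=0 w1=0 clk=1
t5.Δ1 w0=0 w1=0 clk=0
t6.Δ0 w0=0 w1=0 clk=0
t6.Δ1 w0=0 w1=0 clk=1
t6.Δ2 w0=0 w1=1 clk=1
t6.Δ3 w0=1 w1=1 clk=1
t7.Δ0 w0=1 w1=1 clk=1
t7.Δ1 w0=1 w1=1 clk=0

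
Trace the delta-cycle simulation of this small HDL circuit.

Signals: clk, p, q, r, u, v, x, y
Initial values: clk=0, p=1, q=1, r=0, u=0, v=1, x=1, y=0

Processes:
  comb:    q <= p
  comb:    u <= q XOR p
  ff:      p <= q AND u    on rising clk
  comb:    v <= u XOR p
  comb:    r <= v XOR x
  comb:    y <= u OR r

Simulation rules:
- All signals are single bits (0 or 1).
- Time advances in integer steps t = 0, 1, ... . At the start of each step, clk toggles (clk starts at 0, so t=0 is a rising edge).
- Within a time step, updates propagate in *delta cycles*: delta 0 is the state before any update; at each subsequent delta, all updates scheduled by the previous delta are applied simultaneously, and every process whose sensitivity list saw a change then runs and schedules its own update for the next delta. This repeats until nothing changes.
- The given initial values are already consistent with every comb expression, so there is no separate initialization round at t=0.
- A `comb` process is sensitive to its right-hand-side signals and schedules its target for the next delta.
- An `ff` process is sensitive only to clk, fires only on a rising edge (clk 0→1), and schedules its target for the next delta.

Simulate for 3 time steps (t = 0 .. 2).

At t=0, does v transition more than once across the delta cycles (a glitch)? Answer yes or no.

yes

[bits: x,q,u,clk,p,v,r,y]
t=0: Δ0=11001100 Δ1=11011100 Δ2=11010100 Δ3=10110000 Δ4=10010111 Δ5=10010001 Δ6=10010010 Δ7=10010011 | 7Δ
t=1: Δ0=10010011 Δ1=10000011 | 1Δ
t=2: Δ0=10000011 Δ1=10010011 | 1Δ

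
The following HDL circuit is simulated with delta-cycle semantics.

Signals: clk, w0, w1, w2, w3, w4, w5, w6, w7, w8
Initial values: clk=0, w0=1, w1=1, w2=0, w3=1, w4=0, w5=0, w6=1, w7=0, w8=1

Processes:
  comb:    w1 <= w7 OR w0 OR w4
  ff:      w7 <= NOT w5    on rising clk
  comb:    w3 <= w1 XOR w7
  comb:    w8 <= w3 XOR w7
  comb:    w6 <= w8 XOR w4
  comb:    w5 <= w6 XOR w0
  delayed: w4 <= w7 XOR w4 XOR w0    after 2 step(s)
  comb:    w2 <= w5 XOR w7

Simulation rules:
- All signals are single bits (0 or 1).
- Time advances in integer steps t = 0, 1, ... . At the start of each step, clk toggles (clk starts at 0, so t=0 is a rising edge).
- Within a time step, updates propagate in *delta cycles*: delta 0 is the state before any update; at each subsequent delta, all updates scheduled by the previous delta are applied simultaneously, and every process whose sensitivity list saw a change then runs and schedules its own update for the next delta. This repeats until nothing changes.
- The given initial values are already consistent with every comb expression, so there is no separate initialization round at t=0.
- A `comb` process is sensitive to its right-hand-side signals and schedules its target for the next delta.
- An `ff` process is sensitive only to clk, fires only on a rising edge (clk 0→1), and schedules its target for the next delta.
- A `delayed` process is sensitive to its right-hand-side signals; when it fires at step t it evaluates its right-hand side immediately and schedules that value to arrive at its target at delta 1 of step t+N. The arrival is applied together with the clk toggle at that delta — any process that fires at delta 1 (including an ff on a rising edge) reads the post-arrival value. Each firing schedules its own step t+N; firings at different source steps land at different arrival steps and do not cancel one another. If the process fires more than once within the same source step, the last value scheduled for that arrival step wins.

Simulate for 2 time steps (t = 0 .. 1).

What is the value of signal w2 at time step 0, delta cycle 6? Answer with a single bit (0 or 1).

t=0 Δ0: w3=1 w1=1 w2=0 clk=0 w5=0 w6=1 w4=0 w0=1 w7=0 w8=1
  Δ1: clk:0→1
  Δ2: w7:0→1
  Δ3: w3:1→0, w2:0→1, w8:1→0
  Δ4: w6:1→0, w8:0→1
  Δ5: w5:0→1, w6:0→1
  Δ6: w2:1→0, w5:1→0
  Δ7: w2:0→1
  (7Δ to stable)
t=1 Δ0: w3=0 w1=1 w2=1 clk=1 w5=0 w6=1 w4=0 w0=1 w7=1 w8=1
  Δ1: clk:1→0
  (1Δ to stable)

0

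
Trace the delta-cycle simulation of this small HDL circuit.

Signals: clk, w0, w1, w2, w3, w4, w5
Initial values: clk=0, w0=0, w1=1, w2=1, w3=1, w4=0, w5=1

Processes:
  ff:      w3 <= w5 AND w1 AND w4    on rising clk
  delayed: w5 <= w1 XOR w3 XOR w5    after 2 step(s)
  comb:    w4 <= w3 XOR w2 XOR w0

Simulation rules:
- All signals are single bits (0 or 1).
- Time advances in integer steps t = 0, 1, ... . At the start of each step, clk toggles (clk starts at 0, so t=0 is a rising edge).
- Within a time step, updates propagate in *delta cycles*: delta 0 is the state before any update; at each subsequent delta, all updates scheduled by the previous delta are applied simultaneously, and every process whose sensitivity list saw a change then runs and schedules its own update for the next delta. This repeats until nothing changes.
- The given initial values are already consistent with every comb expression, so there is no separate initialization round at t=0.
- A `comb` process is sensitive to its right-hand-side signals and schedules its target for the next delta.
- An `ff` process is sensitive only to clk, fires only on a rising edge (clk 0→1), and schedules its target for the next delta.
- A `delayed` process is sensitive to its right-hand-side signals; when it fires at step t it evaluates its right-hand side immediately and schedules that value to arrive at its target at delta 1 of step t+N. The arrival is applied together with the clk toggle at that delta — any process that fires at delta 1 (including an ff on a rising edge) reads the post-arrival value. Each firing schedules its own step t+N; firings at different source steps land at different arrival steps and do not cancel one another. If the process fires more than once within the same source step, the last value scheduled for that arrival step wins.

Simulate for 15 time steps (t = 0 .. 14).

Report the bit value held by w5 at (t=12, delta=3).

t0.Δ0 w1=1 w3=1 w5=1 clk=0 w4=0 w2=1 w0=0
t0.Δ1 w1=1 w3=1 w5=1 clk=1 w4=0 w2=1 w0=0
t0.Δ2 w1=1 w3=0 w5=1 clk=1 w4=0 w2=1 w0=0
t0.Δ3 w1=1 w3=0 w5=1 clk=1 w4=1 w2=1 w0=0
t1.Δ0 w1=1 w3=0 w5=1 clk=1 w4=1 w2=1 w0=0
t1.Δ1 w1=1 w3=0 w5=1 clk=0 w4=1 w2=1 w0=0
t2.Δ0 w1=1 w3=0 w5=1 clk=0 w4=1 w2=1 w0=0
t2.Δ1 w1=1 w3=0 w5=0 clk=1 w4=1 w2=1 w0=0
t3.Δ0 w1=1 w3=0 w5=0 clk=1 w4=1 w2=1 w0=0
t3.Δ1 w1=1 w3=0 w5=0 clk=0 w4=1 w2=1 w0=0
t4.Δ0 w1=1 w3=0 w5=0 clk=0 w4=1 w2=1 w0=0
t4.Δ1 w1=1 w3=0 w5=1 clk=1 w4=1 w2=1 w0=0
t4.Δ2 w1=1 w3=1 w5=1 clk=1 w4=1 w2=1 w0=0
t4.Δ3 w1=1 w3=1 w5=1 clk=1 w4=0 w2=1 w0=0
t5.Δ0 w1=1 w3=1 w5=1 clk=1 w4=0 w2=1 w0=0
t5.Δ1 w1=1 w3=1 w5=1 clk=0 w4=0 w2=1 w0=0
t6.Δ0 w1=1 w3=1 w5=1 clk=0 w4=0 w2=1 w0=0
t6.Δ1 w1=1 w3=1 w5=1 clk=1 w4=0 w2=1 w0=0
t6.Δ2 w1=1 w3=0 w5=1 clk=1 w4=0 w2=1 w0=0
t6.Δ3 w1=1 w3=0 w5=1 clk=1 w4=1 w2=1 w0=0
t7.Δ0 w1=1 w3=0 w5=1 clk=1 w4=1 w2=1 w0=0
t7.Δ1 w1=1 w3=0 w5=1 clk=0 w4=1 w2=1 w0=0
t8.Δ0 w1=1 w3=0 w5=1 clk=0 w4=1 w2=1 w0=0
t8.Δ1 w1=1 w3=0 w5=0 clk=1 w4=1 w2=1 w0=0
t9.Δ0 w1=1 w3=0 w5=0 clk=1 w4=1 w2=1 w0=0
t9.Δ1 w1=1 w3=0 w5=0 clk=0 w4=1 w2=1 w0=0
t10.Δ0 w1=1 w3=0 w5=0 clk=0 w4=1 w2=1 w0=0
t10.Δ1 w1=1 w3=0 w5=1 clk=1 w4=1 w2=1 w0=0
t10.Δ2 w1=1 w3=1 w5=1 clk=1 w4=1 w2=1 w0=0
t10.Δ3 w1=1 w3=1 w5=1 clk=1 w4=0 w2=1 w0=0
t11.Δ0 w1=1 w3=1 w5=1 clk=1 w4=0 w2=1 w0=0
t11.Δ1 w1=1 w3=1 w5=1 clk=0 w4=0 w2=1 w0=0
t12.Δ0 w1=1 w3=1 w5=1 clk=0 w4=0 w2=1 w0=0
t12.Δ1 w1=1 w3=1 w5=1 clk=1 w4=0 w2=1 w0=0
t12.Δ2 w1=1 w3=0 w5=1 clk=1 w4=0 w2=1 w0=0
t12.Δ3 w1=1 w3=0 w5=1 clk=1 w4=1 w2=1 w0=0
t13.Δ0 w1=1 w3=0 w5=1 clk=1 w4=1 w2=1 w0=0
t13.Δ1 w1=1 w3=0 w5=1 clk=0 w4=1 w2=1 w0=0
t14.Δ0 w1=1 w3=0 w5=1 clk=0 w4=1 w2=1 w0=0
t14.Δ1 w1=1 w3=0 w5=0 clk=1 w4=1 w2=1 w0=0

1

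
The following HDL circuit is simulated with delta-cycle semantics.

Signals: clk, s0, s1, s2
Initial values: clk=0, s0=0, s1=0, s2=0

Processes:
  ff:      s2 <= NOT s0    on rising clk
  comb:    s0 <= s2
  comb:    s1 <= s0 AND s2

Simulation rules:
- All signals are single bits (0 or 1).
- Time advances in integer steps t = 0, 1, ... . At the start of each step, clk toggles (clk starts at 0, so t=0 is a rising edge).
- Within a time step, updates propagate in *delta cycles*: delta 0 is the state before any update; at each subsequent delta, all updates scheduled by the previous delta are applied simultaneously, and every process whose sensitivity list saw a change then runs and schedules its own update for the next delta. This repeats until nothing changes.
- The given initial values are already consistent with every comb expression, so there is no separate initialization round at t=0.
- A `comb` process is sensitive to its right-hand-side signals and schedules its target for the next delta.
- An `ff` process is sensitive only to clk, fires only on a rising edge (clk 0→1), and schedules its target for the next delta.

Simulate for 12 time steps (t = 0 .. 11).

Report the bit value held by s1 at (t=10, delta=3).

0

t=0 Δ0: clk=0 s0=0 s1=0 s2=0
  Δ1: clk:0→1
  Δ2: s2:0→1
  Δ3: s0:0→1
  Δ4: s1:0→1
  (4Δ to stable)
t=1 Δ0: clk=1 s0=1 s1=1 s2=1
  Δ1: clk:1→0
  (1Δ to stable)
t=2 Δ0: clk=0 s0=1 s1=1 s2=1
  Δ1: clk:0→1
  Δ2: s2:1→0
  Δ3: s0:1→0, s1:1→0
  (3Δ to stable)
t=3 Δ0: clk=1 s0=0 s1=0 s2=0
  Δ1: clk:1→0
  (1Δ to stable)
t=4 Δ0: clk=0 s0=0 s1=0 s2=0
  Δ1: clk:0→1
  Δ2: s2:0→1
  Δ3: s0:0→1
  Δ4: s1:0→1
  (4Δ to stable)
t=5 Δ0: clk=1 s0=1 s1=1 s2=1
  Δ1: clk:1→0
  (1Δ to stable)
t=6 Δ0: clk=0 s0=1 s1=1 s2=1
  Δ1: clk:0→1
  Δ2: s2:1→0
  Δ3: s0:1→0, s1:1→0
  (3Δ to stable)
t=7 Δ0: clk=1 s0=0 s1=0 s2=0
  Δ1: clk:1→0
  (1Δ to stable)
t=8 Δ0: clk=0 s0=0 s1=0 s2=0
  Δ1: clk:0→1
  Δ2: s2:0→1
  Δ3: s0:0→1
  Δ4: s1:0→1
  (4Δ to stable)
t=9 Δ0: clk=1 s0=1 s1=1 s2=1
  Δ1: clk:1→0
  (1Δ to stable)
t=10 Δ0: clk=0 s0=1 s1=1 s2=1
  Δ1: clk:0→1
  Δ2: s2:1→0
  Δ3: s0:1→0, s1:1→0
  (3Δ to stable)
t=11 Δ0: clk=1 s0=0 s1=0 s2=0
  Δ1: clk:1→0
  (1Δ to stable)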